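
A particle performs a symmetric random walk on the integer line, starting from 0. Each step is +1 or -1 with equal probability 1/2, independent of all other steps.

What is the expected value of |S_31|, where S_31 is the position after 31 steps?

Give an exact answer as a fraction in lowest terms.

Answer: 300540195/67108864

Derivation:
S_31 takes values m ≡ 1 (mod 2) with |m| ≤ 31; P(S_31=m) = C(31,(31+m)/2)/2^31.
Total paths: 2^31 = 2147483648
Distribution: P(S=-31)=1/2147483648, P(S=-29)=31/2147483648, P(S=-27)=465/2147483648, P(S=-25)=4495/2147483648, P(S=-23)=31465/2147483648, P(S=-21)=169911/2147483648, P(S=-19)=736281/2147483648, P(S=-17)=2629575/2147483648, P(S=-15)=7888725/2147483648, P(S=-13)=20160075/2147483648, P(S=-11)=44352165/2147483648, P(S=-9)=84672315/2147483648, P(S=-7)=141120525/2147483648, P(S=-5)=206253075/2147483648, P(S=-3)=265182525/2147483648, P(S=-1)=300540195/2147483648, P(S=1)=300540195/2147483648, P(S=3)=265182525/2147483648, P(S=5)=206253075/2147483648, P(S=7)=141120525/2147483648, P(S=9)=84672315/2147483648, P(S=11)=44352165/2147483648, P(S=13)=20160075/2147483648, P(S=15)=7888725/2147483648, P(S=17)=2629575/2147483648, P(S=19)=736281/2147483648, P(S=21)=169911/2147483648, P(S=23)=31465/2147483648, P(S=25)=4495/2147483648, P(S=27)=465/2147483648, P(S=29)=31/2147483648, P(S=31)=1/2147483648
E[|S_31|] = Σ_m |m|·P(S_31=m) = 9617286240/2147483648 = 300540195/67108864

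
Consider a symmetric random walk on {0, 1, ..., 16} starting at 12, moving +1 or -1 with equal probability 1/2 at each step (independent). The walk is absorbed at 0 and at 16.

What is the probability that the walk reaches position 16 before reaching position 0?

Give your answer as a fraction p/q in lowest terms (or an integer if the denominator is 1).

Symmetric walk (p = 1/2): the harmonic-function argument gives P(hit 16 before 0 | start at 12) = a/N.
P = 12/16 = 3/4

Answer: 3/4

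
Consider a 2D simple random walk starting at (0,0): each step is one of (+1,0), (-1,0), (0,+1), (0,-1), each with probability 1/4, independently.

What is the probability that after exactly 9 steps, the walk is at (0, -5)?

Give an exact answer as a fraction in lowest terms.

Let h be the number of horizontal steps (so 9-h are vertical). To end at (0,-5) need (h+0)/2 right-steps and ((9-h)-5)/2 up-steps.
Sum over h with 0 ≤ h ≤ 4, h ≡ 0 (mod 2), 9-h ≡ 1 (mod 2):
h=0: C(9,0)·C(0,0)·C(9,2) = 1·1·36 = 36
h=2: C(9,2)·C(2,1)·C(7,1) = 36·2·7 = 504
h=4: C(9,4)·C(4,2)·C(5,0) = 126·6·1 = 756
Total favorable: 1296
Total paths: 4^9 = 262144
P = 1296/262144 = 81/16384

Answer: 81/16384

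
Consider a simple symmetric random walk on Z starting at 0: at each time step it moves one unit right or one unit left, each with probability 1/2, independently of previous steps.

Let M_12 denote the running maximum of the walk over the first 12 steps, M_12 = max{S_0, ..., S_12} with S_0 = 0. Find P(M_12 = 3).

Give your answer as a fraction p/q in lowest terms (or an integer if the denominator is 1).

Let M_12 = max(S_0,...,S_12). Use the reflection principle: for j ≥ 1, #{paths with M_12 ≥ j} = #{S_12 ≥ j} + #{S_12 ≥ j+1}.
By reflection, #{M_12 ≥ 3} = #{S_12 ≥ 3} + #{S_12 ≥ 4} = 794 + 794 = 1588.
#{M_12 ≥ 4} = #{S_12 ≥ 4} + #{S_12 ≥ 5} = 794 + 299 = 1093.
#{M_12 = 3} = 1588 - 1093 = 495.
P(M_12 = 3) = 495/4096 = 495/4096

Answer: 495/4096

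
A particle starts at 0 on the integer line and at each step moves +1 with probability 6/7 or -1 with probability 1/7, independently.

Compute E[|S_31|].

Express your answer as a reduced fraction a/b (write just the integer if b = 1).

S_31 takes values m ≡ 1 (mod 2) with |m| ≤ 31; P(S_31=m) = C(31,(31+m)/2) · (6/7)^((31+m)/2) · (1/7)^((31-m)/2).
Distribution: P(S=-31)=1/157775382034845806615042743, P(S=-29)=186/157775382034845806615042743, P(S=-27)=16740/157775382034845806615042743, P(S=-25)=970920/157775382034845806615042743, P(S=-23)=5825520/22539340290692258087863249, P(S=-21)=188746848/22539340290692258087863249, P(S=-19)=4907418048/22539340290692258087863249, P(S=-17)=736112707200/157775382034845806615042743, P(S=-15)=13250028729600/157775382034845806615042743, P(S=-13)=203167107187200/157775382034845806615042743, P(S=-11)=2681805814871040/157775382034845806615042743, P(S=-9)=4388409515243520/22539340290692258087863249, P(S=-7)=43884095152435200/22539340290692258087863249, P(S=-5)=384829757490585600/22539340290692258087863249, P(S=-3)=20780806904491622400/157775382034845806615042743, P(S=-1)=141309486950543032320/157775382034845806615042743, P(S=1)=847856921703258193920/157775382034845806615042743, P(S=3)=4488654291370190438400/157775382034845806615042743, P(S=5)=2992436194246793625600/22539340290692258087863249, P(S=7)=12284738060592100147200/22539340290692258087863249, P(S=9)=44225057018131560529920/22539340290692258087863249, P(S=11)=972951254398894331658240/157775382034845806615042743, P(S=13)=2653503421087893631795200/157775382034845806615042743, P(S=15)=6229964553858532874649600/157775382034845806615042743, P(S=17)=12459929107717065749299200/157775382034845806615042743, P(S=19)=2990382985852095779831808/22539340290692258087863249, P(S=21)=4140530288102901848997888/22539340290692258087863249, P(S=23)=4600589209003224276664320/22539340290692258087863249, P(S=25)=27603535254019345659985920/157775382034845806615042743, P(S=27)=17133228778356835237232640/157775382034845806615042743, P(S=29)=6853291511342734094893056/157775382034845806615042743, P(S=31)=1326443518324400147398656/157775382034845806615042743
E[|S_31|] = Σ_m |m|·P(S_31=m) = 499085454888212177721848995/22539340290692258087863249

Answer: 499085454888212177721848995/22539340290692258087863249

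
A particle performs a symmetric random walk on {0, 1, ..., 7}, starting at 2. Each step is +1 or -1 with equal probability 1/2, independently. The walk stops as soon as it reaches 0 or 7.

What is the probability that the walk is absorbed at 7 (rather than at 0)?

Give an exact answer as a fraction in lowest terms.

Symmetric walk (p = 1/2): the harmonic-function argument gives P(hit 7 before 0 | start at 2) = a/N.
P = 2/7 = 2/7

Answer: 2/7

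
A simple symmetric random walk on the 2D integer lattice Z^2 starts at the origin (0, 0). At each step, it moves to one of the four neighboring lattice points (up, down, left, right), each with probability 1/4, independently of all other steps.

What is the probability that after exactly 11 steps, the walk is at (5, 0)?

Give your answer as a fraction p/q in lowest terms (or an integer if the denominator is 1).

Let h be the number of horizontal steps (so 11-h are vertical). To end at (5,0) need (h+5)/2 right-steps and ((11-h)+0)/2 up-steps.
Sum over h with 5 ≤ h ≤ 11, h ≡ 1 (mod 2), 11-h ≡ 0 (mod 2):
h=5: C(11,5)·C(5,5)·C(6,3) = 462·1·20 = 9240
h=7: C(11,7)·C(7,6)·C(4,2) = 330·7·6 = 13860
h=9: C(11,9)·C(9,7)·C(2,1) = 55·36·2 = 3960
h=11: C(11,11)·C(11,8)·C(0,0) = 1·165·1 = 165
Total favorable: 27225
Total paths: 4^11 = 4194304
P = 27225/4194304 = 27225/4194304

Answer: 27225/4194304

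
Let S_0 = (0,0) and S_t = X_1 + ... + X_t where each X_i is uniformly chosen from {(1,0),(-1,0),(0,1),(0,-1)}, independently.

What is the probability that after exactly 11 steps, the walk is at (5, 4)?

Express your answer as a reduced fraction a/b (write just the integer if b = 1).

Answer: 2541/2097152

Derivation:
Let h be the number of horizontal steps (so 11-h are vertical). To end at (5,4) need (h+5)/2 right-steps and ((11-h)+4)/2 up-steps.
Sum over h with 5 ≤ h ≤ 7, h ≡ 1 (mod 2), 11-h ≡ 0 (mod 2):
h=5: C(11,5)·C(5,5)·C(6,5) = 462·1·6 = 2772
h=7: C(11,7)·C(7,6)·C(4,4) = 330·7·1 = 2310
Total favorable: 5082
Total paths: 4^11 = 4194304
P = 5082/4194304 = 2541/2097152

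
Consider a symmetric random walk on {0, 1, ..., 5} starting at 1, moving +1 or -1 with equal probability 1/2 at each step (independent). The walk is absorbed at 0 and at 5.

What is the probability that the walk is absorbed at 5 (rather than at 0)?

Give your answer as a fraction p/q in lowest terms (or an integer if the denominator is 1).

Answer: 1/5

Derivation:
Symmetric walk (p = 1/2): the harmonic-function argument gives P(hit 5 before 0 | start at 1) = a/N.
P = 1/5 = 1/5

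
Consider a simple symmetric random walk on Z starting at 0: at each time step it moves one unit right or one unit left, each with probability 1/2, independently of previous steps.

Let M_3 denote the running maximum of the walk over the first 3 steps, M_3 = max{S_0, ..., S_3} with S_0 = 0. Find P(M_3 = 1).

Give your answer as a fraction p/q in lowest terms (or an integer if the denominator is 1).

Let M_3 = max(S_0,...,S_3). Use the reflection principle: for j ≥ 1, #{paths with M_3 ≥ j} = #{S_3 ≥ j} + #{S_3 ≥ j+1}.
By reflection, #{M_3 ≥ 1} = #{S_3 ≥ 1} + #{S_3 ≥ 2} = 4 + 1 = 5.
#{M_3 ≥ 2} = #{S_3 ≥ 2} + #{S_3 ≥ 3} = 1 + 1 = 2.
#{M_3 = 1} = 5 - 2 = 3.
P(M_3 = 1) = 3/8 = 3/8

Answer: 3/8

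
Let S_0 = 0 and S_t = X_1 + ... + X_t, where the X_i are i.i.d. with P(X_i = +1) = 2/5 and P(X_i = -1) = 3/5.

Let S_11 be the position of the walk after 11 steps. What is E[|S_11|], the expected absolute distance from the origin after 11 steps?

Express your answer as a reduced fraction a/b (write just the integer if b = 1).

Answer: 31585367/9765625

Derivation:
S_11 takes values m ≡ 1 (mod 2) with |m| ≤ 11; P(S_11=m) = C(11,(11+m)/2) · (2/5)^((11+m)/2) · (3/5)^((11-m)/2).
Distribution: P(S=-11)=177147/48828125, P(S=-9)=1299078/48828125, P(S=-7)=866052/9765625, P(S=-5)=1732104/9765625, P(S=-3)=2309472/9765625, P(S=-1)=10777536/48828125, P(S=1)=7185024/48828125, P(S=3)=684288/9765625, P(S=5)=228096/9765625, P(S=7)=50688/9765625, P(S=9)=33792/48828125, P(S=11)=2048/48828125
E[|S_11|] = Σ_m |m|·P(S_11=m) = 31585367/9765625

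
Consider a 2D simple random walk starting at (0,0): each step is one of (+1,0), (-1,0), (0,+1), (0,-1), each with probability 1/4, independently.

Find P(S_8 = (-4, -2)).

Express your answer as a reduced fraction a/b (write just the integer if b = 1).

Let h be the number of horizontal steps (so 8-h are vertical). To end at (-4,-2) need (h-4)/2 right-steps and ((8-h)-2)/2 up-steps.
Sum over h with 4 ≤ h ≤ 6, h ≡ 0 (mod 2), 8-h ≡ 0 (mod 2):
h=4: C(8,4)·C(4,0)·C(4,1) = 70·1·4 = 280
h=6: C(8,6)·C(6,1)·C(2,0) = 28·6·1 = 168
Total favorable: 448
Total paths: 4^8 = 65536
P = 448/65536 = 7/1024

Answer: 7/1024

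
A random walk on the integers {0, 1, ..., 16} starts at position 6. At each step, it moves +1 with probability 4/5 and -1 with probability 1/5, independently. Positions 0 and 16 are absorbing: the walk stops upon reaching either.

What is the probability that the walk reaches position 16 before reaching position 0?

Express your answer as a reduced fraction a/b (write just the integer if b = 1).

Biased walk: p = 4/5, q = 1/5, r = q/p = 1/4
Gambler's ruin: P(hit 16 before 0 | start at 6) = (1 - r^a)/(1 - r^N)
r^6 = 1/4096; r^16 = 1/4294967296
P = (1 - 1/4096) / (1 - 1/4294967296) = 4095/4096 / 4294967295/4294967296 = 286261248/286331153

Answer: 286261248/286331153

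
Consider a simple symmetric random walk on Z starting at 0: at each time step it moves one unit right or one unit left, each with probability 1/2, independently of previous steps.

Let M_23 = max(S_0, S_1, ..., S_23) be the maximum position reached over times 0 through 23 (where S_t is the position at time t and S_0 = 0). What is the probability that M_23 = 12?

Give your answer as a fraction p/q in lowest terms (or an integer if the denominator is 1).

Let M_23 = max(S_0,...,S_23). Use the reflection principle: for j ≥ 1, #{paths with M_23 ≥ j} = #{S_23 ≥ j} + #{S_23 ≥ j+1}.
By reflection, #{M_23 ≥ 12} = #{S_23 ≥ 12} + #{S_23 ≥ 13} = 44552 + 44552 = 89104.
#{M_23 ≥ 13} = #{S_23 ≥ 13} + #{S_23 ≥ 14} = 44552 + 10903 = 55455.
#{M_23 = 12} = 89104 - 55455 = 33649.
P(M_23 = 12) = 33649/8388608 = 33649/8388608

Answer: 33649/8388608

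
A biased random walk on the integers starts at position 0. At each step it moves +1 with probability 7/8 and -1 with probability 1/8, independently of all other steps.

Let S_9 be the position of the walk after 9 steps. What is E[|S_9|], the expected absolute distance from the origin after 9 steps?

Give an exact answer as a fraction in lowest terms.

Answer: 56672883/8388608

Derivation:
S_9 takes values m ≡ 1 (mod 2) with |m| ≤ 9; P(S_9=m) = C(9,(9+m)/2) · (7/8)^((9+m)/2) · (1/8)^((9-m)/2).
Distribution: P(S=-9)=1/134217728, P(S=-7)=63/134217728, P(S=-5)=441/33554432, P(S=-3)=7203/33554432, P(S=-1)=151263/67108864, P(S=1)=1058841/67108864, P(S=3)=2470629/33554432, P(S=5)=7411887/33554432, P(S=7)=51883209/134217728, P(S=9)=40353607/134217728
E[|S_9|] = Σ_m |m|·P(S_9=m) = 56672883/8388608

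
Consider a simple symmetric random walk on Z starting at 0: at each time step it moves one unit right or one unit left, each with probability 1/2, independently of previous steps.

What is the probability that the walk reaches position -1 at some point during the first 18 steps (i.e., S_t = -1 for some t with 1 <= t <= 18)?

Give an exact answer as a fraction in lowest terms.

Count via complement. Let g(t,s) = #length-t paths at position s with S_1..S_t all ≠ -1.
g(t,s) = g(t-1,s-1) + g(t-1,s+1) for s ≠ -1; g(t,-1) = 0.
t=0: g(0,0)=1
t=1: g(1,1)=1
t=2: g(2,0)=1 g(2,2)=1
t=3: g(3,1)=2 g(3,3)=1
t=4: g(4,0)=2 g(4,2)=3 g(4,4)=1
t=5: g(5,1)=5 g(5,3)=4 g(5,5)=1
t=6: g(6,0)=5 g(6,2)=9 g(6,4)=5 g(6,6)=1
t=7: g(7,1)=14 g(7,3)=14 g(7,5)=6 g(7,7)=1
t=8: g(8,0)=14 g(8,2)=28 g(8,4)=20 g(8,6)=7 g(8,8)=1
t=9: g(9,1)=42 g(9,3)=48 g(9,5)=27 g(9,7)=8 g(9,9)=1
t=10: g(10,0)=42 g(10,2)=90 g(10,4)=75 g(10,6)=35 g(10,8)=9 g(10,10)=1
t=11: g(11,1)=132 g(11,3)=165 g(11,5)=110 g(11,7)=44 g(11,9)=10 g(11,11)=1
t=12: g(12,0)=132 g(12,2)=297 g(12,4)=275 g(12,6)=154 g(12,8)=54 g(12,10)=11 g(12,12)=1
t=13: g(13,1)=429 g(13,3)=572 g(13,5)=429 g(13,7)=208 g(13,9)=65 g(13,11)=12 g(13,13)=1
t=14: g(14,0)=429 g(14,2)=1001 g(14,4)=1001 g(14,6)=637 g(14,8)=273 g(14,10)=77 g(14,12)=13 g(14,14)=1
t=15: g(15,1)=1430 g(15,3)=2002 g(15,5)=1638 g(15,7)=910 g(15,9)=350 g(15,11)=90 g(15,13)=14 g(15,15)=1
t=16: g(16,0)=1430 g(16,2)=3432 g(16,4)=3640 g(16,6)=2548 g(16,8)=1260 g(16,10)=440 g(16,12)=104 g(16,14)=15 g(16,16)=1
t=17: g(17,1)=4862 g(17,3)=7072 g(17,5)=6188 g(17,7)=3808 g(17,9)=1700 g(17,11)=544 g(17,13)=119 g(17,15)=16 g(17,17)=1
t=18: g(18,0)=4862 g(18,2)=11934 g(18,4)=13260 g(18,6)=9996 g(18,8)=5508 g(18,10)=2244 g(18,12)=663 g(18,14)=135 g(18,16)=17 g(18,18)=1
Paths never hitting -1: Σ_s g(18,s) = 48620
Paths hitting -1: 2^18 - 48620 = 213524
P = 213524/262144 = 53381/65536

Answer: 53381/65536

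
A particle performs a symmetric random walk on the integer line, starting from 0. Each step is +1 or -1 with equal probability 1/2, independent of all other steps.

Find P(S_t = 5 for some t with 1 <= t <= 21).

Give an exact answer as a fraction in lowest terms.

Count via complement. Let g(t,s) = #length-t paths at position s with S_1..S_t all ≠ 5.
g(t,s) = g(t-1,s-1) + g(t-1,s+1) for s ≠ 5; g(t,5) = 0.
t=0: g(0,0)=1
t=1: g(1,-1)=1 g(1,1)=1
t=2: g(2,-2)=1 g(2,0)=2 g(2,2)=1
t=3: g(3,-3)=1 g(3,-1)=3 g(3,1)=3 g(3,3)=1
t=4: g(4,-4)=1 g(4,-2)=4 g(4,0)=6 g(4,2)=4 g(4,4)=1
t=5: g(5,-5)=1 g(5,-3)=5 g(5,-1)=10 g(5,1)=10 g(5,3)=5
t=6: g(6,-6)=1 g(6,-4)=6 g(6,-2)=15 g(6,0)=20 g(6,2)=15 g(6,4)=5
t=7: g(7,-7)=1 g(7,-5)=7 g(7,-3)=21 g(7,-1)=35 g(7,1)=35 g(7,3)=20
t=8: g(8,-8)=1 g(8,-6)=8 g(8,-4)=28 g(8,-2)=56 g(8,0)=70 g(8,2)=55 g(8,4)=20
t=9: g(9,-9)=1 g(9,-7)=9 g(9,-5)=36 g(9,-3)=84 g(9,-1)=126 g(9,1)=125 g(9,3)=75
t=10: g(10,-10)=1 g(10,-8)=10 g(10,-6)=45 g(10,-4)=120 g(10,-2)=210 g(10,0)=251 g(10,2)=200 g(10,4)=75
t=11: g(11,-11)=1 g(11,-9)=11 g(11,-7)=55 g(11,-5)=165 g(11,-3)=330 g(11,-1)=461 g(11,1)=451 g(11,3)=275
t=12: g(12,-12)=1 g(12,-10)=12 g(12,-8)=66 g(12,-6)=220 g(12,-4)=495 g(12,-2)=791 g(12,0)=912 g(12,2)=726 g(12,4)=275
t=13: g(13,-13)=1 g(13,-11)=13 g(13,-9)=78 g(13,-7)=286 g(13,-5)=715 g(13,-3)=1286 g(13,-1)=1703 g(13,1)=1638 g(13,3)=1001
t=14: g(14,-14)=1 g(14,-12)=14 g(14,-10)=91 g(14,-8)=364 g(14,-6)=1001 g(14,-4)=2001 g(14,-2)=2989 g(14,0)=3341 g(14,2)=2639 g(14,4)=1001
t=15: g(15,-15)=1 g(15,-13)=15 g(15,-11)=105 g(15,-9)=455 g(15,-7)=1365 g(15,-5)=3002 g(15,-3)=4990 g(15,-1)=6330 g(15,1)=5980 g(15,3)=3640
t=16: g(16,-16)=1 g(16,-14)=16 g(16,-12)=120 g(16,-10)=560 g(16,-8)=1820 g(16,-6)=4367 g(16,-4)=7992 g(16,-2)=11320 g(16,0)=12310 g(16,2)=9620 g(16,4)=3640
t=17: g(17,-17)=1 g(17,-15)=17 g(17,-13)=136 g(17,-11)=680 g(17,-9)=2380 g(17,-7)=6187 g(17,-5)=12359 g(17,-3)=19312 g(17,-1)=23630 g(17,1)=21930 g(17,3)=13260
t=18: g(18,-18)=1 g(18,-16)=18 g(18,-14)=153 g(18,-12)=816 g(18,-10)=3060 g(18,-8)=8567 g(18,-6)=18546 g(18,-4)=31671 g(18,-2)=42942 g(18,0)=45560 g(18,2)=35190 g(18,4)=13260
t=19: g(19,-19)=1 g(19,-17)=19 g(19,-15)=171 g(19,-13)=969 g(19,-11)=3876 g(19,-9)=11627 g(19,-7)=27113 g(19,-5)=50217 g(19,-3)=74613 g(19,-1)=88502 g(19,1)=80750 g(19,3)=48450
t=20: g(20,-20)=1 g(20,-18)=20 g(20,-16)=190 g(20,-14)=1140 g(20,-12)=4845 g(20,-10)=15503 g(20,-8)=38740 g(20,-6)=77330 g(20,-4)=124830 g(20,-2)=163115 g(20,0)=169252 g(20,2)=129200 g(20,4)=48450
t=21: g(21,-21)=1 g(21,-19)=21 g(21,-17)=210 g(21,-15)=1330 g(21,-13)=5985 g(21,-11)=20348 g(21,-9)=54243 g(21,-7)=116070 g(21,-5)=202160 g(21,-3)=287945 g(21,-1)=332367 g(21,1)=298452 g(21,3)=177650
Paths never hitting 5: Σ_s g(21,s) = 1496782
Paths hitting 5: 2^21 - 1496782 = 600370
P = 600370/2097152 = 300185/1048576

Answer: 300185/1048576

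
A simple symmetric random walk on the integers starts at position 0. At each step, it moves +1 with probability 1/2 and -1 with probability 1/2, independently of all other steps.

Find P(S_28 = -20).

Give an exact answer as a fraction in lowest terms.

Answer: 20475/268435456

Derivation:
To reach position -20 after 28 steps: need 4 steps of +1 and 24 of -1.
Favorable paths: C(28,4) = 20475
Total paths: 2^28 = 268435456
P = 20475/268435456 = 20475/268435456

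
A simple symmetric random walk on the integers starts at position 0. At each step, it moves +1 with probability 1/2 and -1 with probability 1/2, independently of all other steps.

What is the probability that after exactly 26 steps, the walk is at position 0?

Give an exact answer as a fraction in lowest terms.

Answer: 1300075/8388608

Derivation:
To return to 0 after 26 steps: need exactly 13 steps of +1 and 13 of -1.
Favorable paths: C(26,13) = 10400600
Total paths: 2^26 = 67108864
P = 10400600/67108864 = 1300075/8388608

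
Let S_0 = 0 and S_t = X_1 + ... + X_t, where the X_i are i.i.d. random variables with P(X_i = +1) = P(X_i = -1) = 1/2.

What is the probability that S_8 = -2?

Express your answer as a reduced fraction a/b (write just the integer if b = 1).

To reach position -2 after 8 steps: need 3 steps of +1 and 5 of -1.
Favorable paths: C(8,3) = 56
Total paths: 2^8 = 256
P = 56/256 = 7/32

Answer: 7/32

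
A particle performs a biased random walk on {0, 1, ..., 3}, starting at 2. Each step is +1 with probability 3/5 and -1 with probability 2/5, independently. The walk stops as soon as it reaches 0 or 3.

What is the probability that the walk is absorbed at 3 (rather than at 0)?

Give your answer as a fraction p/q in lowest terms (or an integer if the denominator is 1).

Biased walk: p = 3/5, q = 2/5, r = q/p = 2/3
Gambler's ruin: P(hit 3 before 0 | start at 2) = (1 - r^a)/(1 - r^N)
r^2 = 4/9; r^3 = 8/27
P = (1 - 4/9) / (1 - 8/27) = 5/9 / 19/27 = 15/19

Answer: 15/19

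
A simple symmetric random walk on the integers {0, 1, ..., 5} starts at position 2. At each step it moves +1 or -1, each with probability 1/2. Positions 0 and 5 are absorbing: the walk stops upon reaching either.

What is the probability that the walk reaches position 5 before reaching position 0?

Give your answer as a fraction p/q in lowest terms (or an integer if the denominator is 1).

Symmetric walk (p = 1/2): the harmonic-function argument gives P(hit 5 before 0 | start at 2) = a/N.
P = 2/5 = 2/5

Answer: 2/5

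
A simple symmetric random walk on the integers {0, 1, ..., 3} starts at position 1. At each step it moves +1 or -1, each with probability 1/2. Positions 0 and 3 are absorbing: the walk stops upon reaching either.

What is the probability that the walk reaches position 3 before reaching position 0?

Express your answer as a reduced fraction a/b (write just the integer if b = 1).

Symmetric walk (p = 1/2): the harmonic-function argument gives P(hit 3 before 0 | start at 1) = a/N.
P = 1/3 = 1/3

Answer: 1/3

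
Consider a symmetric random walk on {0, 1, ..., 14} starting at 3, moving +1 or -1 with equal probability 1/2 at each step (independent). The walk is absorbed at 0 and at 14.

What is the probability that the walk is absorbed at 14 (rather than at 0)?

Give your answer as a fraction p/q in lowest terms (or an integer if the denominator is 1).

Symmetric walk (p = 1/2): the harmonic-function argument gives P(hit 14 before 0 | start at 3) = a/N.
P = 3/14 = 3/14

Answer: 3/14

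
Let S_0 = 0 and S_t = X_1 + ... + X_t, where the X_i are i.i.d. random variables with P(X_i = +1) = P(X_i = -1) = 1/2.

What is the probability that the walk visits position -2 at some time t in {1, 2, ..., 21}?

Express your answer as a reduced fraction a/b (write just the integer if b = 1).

Answer: 173965/262144

Derivation:
Count via complement. Let g(t,s) = #length-t paths at position s with S_1..S_t all ≠ -2.
g(t,s) = g(t-1,s-1) + g(t-1,s+1) for s ≠ -2; g(t,-2) = 0.
t=0: g(0,0)=1
t=1: g(1,-1)=1 g(1,1)=1
t=2: g(2,0)=2 g(2,2)=1
t=3: g(3,-1)=2 g(3,1)=3 g(3,3)=1
t=4: g(4,0)=5 g(4,2)=4 g(4,4)=1
t=5: g(5,-1)=5 g(5,1)=9 g(5,3)=5 g(5,5)=1
t=6: g(6,0)=14 g(6,2)=14 g(6,4)=6 g(6,6)=1
t=7: g(7,-1)=14 g(7,1)=28 g(7,3)=20 g(7,5)=7 g(7,7)=1
t=8: g(8,0)=42 g(8,2)=48 g(8,4)=27 g(8,6)=8 g(8,8)=1
t=9: g(9,-1)=42 g(9,1)=90 g(9,3)=75 g(9,5)=35 g(9,7)=9 g(9,9)=1
t=10: g(10,0)=132 g(10,2)=165 g(10,4)=110 g(10,6)=44 g(10,8)=10 g(10,10)=1
t=11: g(11,-1)=132 g(11,1)=297 g(11,3)=275 g(11,5)=154 g(11,7)=54 g(11,9)=11 g(11,11)=1
t=12: g(12,0)=429 g(12,2)=572 g(12,4)=429 g(12,6)=208 g(12,8)=65 g(12,10)=12 g(12,12)=1
t=13: g(13,-1)=429 g(13,1)=1001 g(13,3)=1001 g(13,5)=637 g(13,7)=273 g(13,9)=77 g(13,11)=13 g(13,13)=1
t=14: g(14,0)=1430 g(14,2)=2002 g(14,4)=1638 g(14,6)=910 g(14,8)=350 g(14,10)=90 g(14,12)=14 g(14,14)=1
t=15: g(15,-1)=1430 g(15,1)=3432 g(15,3)=3640 g(15,5)=2548 g(15,7)=1260 g(15,9)=440 g(15,11)=104 g(15,13)=15 g(15,15)=1
t=16: g(16,0)=4862 g(16,2)=7072 g(16,4)=6188 g(16,6)=3808 g(16,8)=1700 g(16,10)=544 g(16,12)=119 g(16,14)=16 g(16,16)=1
t=17: g(17,-1)=4862 g(17,1)=11934 g(17,3)=13260 g(17,5)=9996 g(17,7)=5508 g(17,9)=2244 g(17,11)=663 g(17,13)=135 g(17,15)=17 g(17,17)=1
t=18: g(18,0)=16796 g(18,2)=25194 g(18,4)=23256 g(18,6)=15504 g(18,8)=7752 g(18,10)=2907 g(18,12)=798 g(18,14)=152 g(18,16)=18 g(18,18)=1
t=19: g(19,-1)=16796 g(19,1)=41990 g(19,3)=48450 g(19,5)=38760 g(19,7)=23256 g(19,9)=10659 g(19,11)=3705 g(19,13)=950 g(19,15)=170 g(19,17)=19 g(19,19)=1
t=20: g(20,0)=58786 g(20,2)=90440 g(20,4)=87210 g(20,6)=62016 g(20,8)=33915 g(20,10)=14364 g(20,12)=4655 g(20,14)=1120 g(20,16)=189 g(20,18)=20 g(20,20)=1
t=21: g(21,-1)=58786 g(21,1)=149226 g(21,3)=177650 g(21,5)=149226 g(21,7)=95931 g(21,9)=48279 g(21,11)=19019 g(21,13)=5775 g(21,15)=1309 g(21,17)=209 g(21,19)=21 g(21,21)=1
Paths never hitting -2: Σ_s g(21,s) = 705432
Paths hitting -2: 2^21 - 705432 = 1391720
P = 1391720/2097152 = 173965/262144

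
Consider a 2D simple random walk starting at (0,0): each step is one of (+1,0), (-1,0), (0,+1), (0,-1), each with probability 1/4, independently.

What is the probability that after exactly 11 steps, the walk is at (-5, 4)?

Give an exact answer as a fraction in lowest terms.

Answer: 2541/2097152

Derivation:
Let h be the number of horizontal steps (so 11-h are vertical). To end at (-5,4) need (h-5)/2 right-steps and ((11-h)+4)/2 up-steps.
Sum over h with 5 ≤ h ≤ 7, h ≡ 1 (mod 2), 11-h ≡ 0 (mod 2):
h=5: C(11,5)·C(5,0)·C(6,5) = 462·1·6 = 2772
h=7: C(11,7)·C(7,1)·C(4,4) = 330·7·1 = 2310
Total favorable: 5082
Total paths: 4^11 = 4194304
P = 5082/4194304 = 2541/2097152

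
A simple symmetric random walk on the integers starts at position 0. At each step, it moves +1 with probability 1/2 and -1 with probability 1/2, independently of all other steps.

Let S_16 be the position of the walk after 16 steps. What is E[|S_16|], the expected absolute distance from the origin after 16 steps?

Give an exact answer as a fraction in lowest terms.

Answer: 6435/2048

Derivation:
S_16 takes values m ≡ 0 (mod 2) with |m| ≤ 16; P(S_16=m) = C(16,(16+m)/2)/2^16.
Total paths: 2^16 = 65536
Distribution: P(S=-16)=1/65536, P(S=-14)=16/65536, P(S=-12)=120/65536, P(S=-10)=560/65536, P(S=-8)=1820/65536, P(S=-6)=4368/65536, P(S=-4)=8008/65536, P(S=-2)=11440/65536, P(S=0)=12870/65536, P(S=2)=11440/65536, P(S=4)=8008/65536, P(S=6)=4368/65536, P(S=8)=1820/65536, P(S=10)=560/65536, P(S=12)=120/65536, P(S=14)=16/65536, P(S=16)=1/65536
E[|S_16|] = Σ_m |m|·P(S_16=m) = 205920/65536 = 6435/2048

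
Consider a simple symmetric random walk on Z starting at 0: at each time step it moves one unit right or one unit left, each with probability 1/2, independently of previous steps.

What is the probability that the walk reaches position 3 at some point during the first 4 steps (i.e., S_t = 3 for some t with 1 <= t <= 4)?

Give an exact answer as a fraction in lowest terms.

Count via complement. Let g(t,s) = #length-t paths at position s with S_1..S_t all ≠ 3.
g(t,s) = g(t-1,s-1) + g(t-1,s+1) for s ≠ 3; g(t,3) = 0.
t=0: g(0,0)=1
t=1: g(1,-1)=1 g(1,1)=1
t=2: g(2,-2)=1 g(2,0)=2 g(2,2)=1
t=3: g(3,-3)=1 g(3,-1)=3 g(3,1)=3
t=4: g(4,-4)=1 g(4,-2)=4 g(4,0)=6 g(4,2)=3
Paths never hitting 3: Σ_s g(4,s) = 14
Paths hitting 3: 2^4 - 14 = 2
P = 2/16 = 1/8

Answer: 1/8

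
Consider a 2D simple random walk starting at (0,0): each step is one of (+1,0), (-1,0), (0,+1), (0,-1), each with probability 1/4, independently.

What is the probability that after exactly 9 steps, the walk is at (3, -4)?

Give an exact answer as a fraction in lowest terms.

Let h be the number of horizontal steps (so 9-h are vertical). To end at (3,-4) need (h+3)/2 right-steps and ((9-h)-4)/2 up-steps.
Sum over h with 3 ≤ h ≤ 5, h ≡ 1 (mod 2), 9-h ≡ 0 (mod 2):
h=3: C(9,3)·C(3,3)·C(6,1) = 84·1·6 = 504
h=5: C(9,5)·C(5,4)·C(4,0) = 126·5·1 = 630
Total favorable: 1134
Total paths: 4^9 = 262144
P = 1134/262144 = 567/131072

Answer: 567/131072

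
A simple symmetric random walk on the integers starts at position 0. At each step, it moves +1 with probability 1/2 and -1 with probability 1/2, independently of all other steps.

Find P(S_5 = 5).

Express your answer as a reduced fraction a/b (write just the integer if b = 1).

Answer: 1/32

Derivation:
To reach position 5 after 5 steps: need 5 steps of +1 and 0 of -1.
Favorable paths: C(5,5) = 1
Total paths: 2^5 = 32
P = 1/32 = 1/32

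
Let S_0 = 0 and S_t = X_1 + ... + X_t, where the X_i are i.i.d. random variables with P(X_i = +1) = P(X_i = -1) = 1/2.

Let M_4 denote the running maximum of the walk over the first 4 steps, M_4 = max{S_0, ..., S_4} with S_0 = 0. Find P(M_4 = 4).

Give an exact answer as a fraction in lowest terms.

Let M_4 = max(S_0,...,S_4). Use the reflection principle: for j ≥ 1, #{paths with M_4 ≥ j} = #{S_4 ≥ j} + #{S_4 ≥ j+1}.
By reflection, #{M_4 ≥ 4} = #{S_4 ≥ 4} + #{S_4 ≥ 5} = 1 + 0 = 1.
#{M_4 ≥ 5} = #{S_4 ≥ 5} + #{S_4 ≥ 6} = 0 + 0 = 0.
#{M_4 = 4} = 1 - 0 = 1.
P(M_4 = 4) = 1/16 = 1/16

Answer: 1/16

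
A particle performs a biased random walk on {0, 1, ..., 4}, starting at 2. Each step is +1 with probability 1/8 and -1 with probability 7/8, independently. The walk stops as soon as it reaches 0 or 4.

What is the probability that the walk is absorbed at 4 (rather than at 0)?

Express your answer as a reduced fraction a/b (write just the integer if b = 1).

Answer: 1/50

Derivation:
Biased walk: p = 1/8, q = 7/8, r = q/p = 7
Gambler's ruin: P(hit 4 before 0 | start at 2) = (1 - r^a)/(1 - r^N)
r^2 = 49; r^4 = 2401
P = (1 - 49) / (1 - 2401) = -48 / -2400 = 1/50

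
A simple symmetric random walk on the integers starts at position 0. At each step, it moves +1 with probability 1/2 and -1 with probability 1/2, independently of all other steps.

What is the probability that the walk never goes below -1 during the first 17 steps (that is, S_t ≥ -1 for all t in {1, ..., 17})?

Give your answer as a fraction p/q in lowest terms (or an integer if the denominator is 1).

Let f(t,s) = #length-t paths at position s with S_1..S_t all ≥ -1.
f(t,s) = f(t-1,s-1) + f(t-1,s+1) for s ≥ -1; f(t,s) = 0 for s < -1.
t=0: f(0,0)=1
t=1: f(1,-1)=1 f(1,1)=1
t=2: f(2,0)=2 f(2,2)=1
t=3: f(3,-1)=2 f(3,1)=3 f(3,3)=1
t=4: f(4,0)=5 f(4,2)=4 f(4,4)=1
t=5: f(5,-1)=5 f(5,1)=9 f(5,3)=5 f(5,5)=1
t=6: f(6,0)=14 f(6,2)=14 f(6,4)=6 f(6,6)=1
t=7: f(7,-1)=14 f(7,1)=28 f(7,3)=20 f(7,5)=7 f(7,7)=1
t=8: f(8,0)=42 f(8,2)=48 f(8,4)=27 f(8,6)=8 f(8,8)=1
t=9: f(9,-1)=42 f(9,1)=90 f(9,3)=75 f(9,5)=35 f(9,7)=9 f(9,9)=1
t=10: f(10,0)=132 f(10,2)=165 f(10,4)=110 f(10,6)=44 f(10,8)=10 f(10,10)=1
t=11: f(11,-1)=132 f(11,1)=297 f(11,3)=275 f(11,5)=154 f(11,7)=54 f(11,9)=11 f(11,11)=1
t=12: f(12,0)=429 f(12,2)=572 f(12,4)=429 f(12,6)=208 f(12,8)=65 f(12,10)=12 f(12,12)=1
t=13: f(13,-1)=429 f(13,1)=1001 f(13,3)=1001 f(13,5)=637 f(13,7)=273 f(13,9)=77 f(13,11)=13 f(13,13)=1
t=14: f(14,0)=1430 f(14,2)=2002 f(14,4)=1638 f(14,6)=910 f(14,8)=350 f(14,10)=90 f(14,12)=14 f(14,14)=1
t=15: f(15,-1)=1430 f(15,1)=3432 f(15,3)=3640 f(15,5)=2548 f(15,7)=1260 f(15,9)=440 f(15,11)=104 f(15,13)=15 f(15,15)=1
t=16: f(16,0)=4862 f(16,2)=7072 f(16,4)=6188 f(16,6)=3808 f(16,8)=1700 f(16,10)=544 f(16,12)=119 f(16,14)=16 f(16,16)=1
t=17: f(17,-1)=4862 f(17,1)=11934 f(17,3)=13260 f(17,5)=9996 f(17,7)=5508 f(17,9)=2244 f(17,11)=663 f(17,13)=135 f(17,15)=17 f(17,17)=1
Σ_s f(17,s) = 48620
P = 48620/131072 = 12155/32768

Answer: 12155/32768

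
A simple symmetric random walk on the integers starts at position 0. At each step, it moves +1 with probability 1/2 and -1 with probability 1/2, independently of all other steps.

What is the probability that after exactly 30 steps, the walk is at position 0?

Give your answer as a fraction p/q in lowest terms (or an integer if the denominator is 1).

To return to 0 after 30 steps: need exactly 15 steps of +1 and 15 of -1.
Favorable paths: C(30,15) = 155117520
Total paths: 2^30 = 1073741824
P = 155117520/1073741824 = 9694845/67108864

Answer: 9694845/67108864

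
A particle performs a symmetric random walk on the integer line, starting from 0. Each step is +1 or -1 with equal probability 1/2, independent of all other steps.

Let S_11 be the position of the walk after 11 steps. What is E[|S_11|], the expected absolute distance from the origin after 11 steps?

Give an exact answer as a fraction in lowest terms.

S_11 takes values m ≡ 1 (mod 2) with |m| ≤ 11; P(S_11=m) = C(11,(11+m)/2)/2^11.
Total paths: 2^11 = 2048
Distribution: P(S=-11)=1/2048, P(S=-9)=11/2048, P(S=-7)=55/2048, P(S=-5)=165/2048, P(S=-3)=330/2048, P(S=-1)=462/2048, P(S=1)=462/2048, P(S=3)=330/2048, P(S=5)=165/2048, P(S=7)=55/2048, P(S=9)=11/2048, P(S=11)=1/2048
E[|S_11|] = Σ_m |m|·P(S_11=m) = 5544/2048 = 693/256

Answer: 693/256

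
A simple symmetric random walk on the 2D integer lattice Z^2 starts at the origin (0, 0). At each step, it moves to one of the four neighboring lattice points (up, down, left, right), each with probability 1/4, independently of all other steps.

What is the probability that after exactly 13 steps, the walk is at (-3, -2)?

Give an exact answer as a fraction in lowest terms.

Answer: 306735/16777216

Derivation:
Let h be the number of horizontal steps (so 13-h are vertical). To end at (-3,-2) need (h-3)/2 right-steps and ((13-h)-2)/2 up-steps.
Sum over h with 3 ≤ h ≤ 11, h ≡ 1 (mod 2), 13-h ≡ 0 (mod 2):
h=3: C(13,3)·C(3,0)·C(10,4) = 286·1·210 = 60060
h=5: C(13,5)·C(5,1)·C(8,3) = 1287·5·56 = 360360
h=7: C(13,7)·C(7,2)·C(6,2) = 1716·21·15 = 540540
h=9: C(13,9)·C(9,3)·C(4,1) = 715·84·4 = 240240
h=11: C(13,11)·C(11,4)·C(2,0) = 78·330·1 = 25740
Total favorable: 1226940
Total paths: 4^13 = 67108864
P = 1226940/67108864 = 306735/16777216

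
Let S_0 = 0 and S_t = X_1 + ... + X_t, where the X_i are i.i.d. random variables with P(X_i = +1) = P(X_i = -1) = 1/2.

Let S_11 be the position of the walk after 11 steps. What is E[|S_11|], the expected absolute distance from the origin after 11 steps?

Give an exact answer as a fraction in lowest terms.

S_11 takes values m ≡ 1 (mod 2) with |m| ≤ 11; P(S_11=m) = C(11,(11+m)/2)/2^11.
Total paths: 2^11 = 2048
Distribution: P(S=-11)=1/2048, P(S=-9)=11/2048, P(S=-7)=55/2048, P(S=-5)=165/2048, P(S=-3)=330/2048, P(S=-1)=462/2048, P(S=1)=462/2048, P(S=3)=330/2048, P(S=5)=165/2048, P(S=7)=55/2048, P(S=9)=11/2048, P(S=11)=1/2048
E[|S_11|] = Σ_m |m|·P(S_11=m) = 5544/2048 = 693/256

Answer: 693/256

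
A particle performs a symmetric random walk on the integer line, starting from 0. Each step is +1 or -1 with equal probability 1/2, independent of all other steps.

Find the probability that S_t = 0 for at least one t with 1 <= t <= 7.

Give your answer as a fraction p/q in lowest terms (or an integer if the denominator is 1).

Count via complement. Let g(t,s) = #length-t paths at position s with S_1..S_t all ≠ 0.
g(t,s) = g(t-1,s-1) + g(t-1,s+1) for s ≠ 0; g(t,0) = 0.
t=0: g(0,0)=1
t=1: g(1,-1)=1 g(1,1)=1
t=2: g(2,-2)=1 g(2,2)=1
t=3: g(3,-3)=1 g(3,-1)=1 g(3,1)=1 g(3,3)=1
t=4: g(4,-4)=1 g(4,-2)=2 g(4,2)=2 g(4,4)=1
t=5: g(5,-5)=1 g(5,-3)=3 g(5,-1)=2 g(5,1)=2 g(5,3)=3 g(5,5)=1
t=6: g(6,-6)=1 g(6,-4)=4 g(6,-2)=5 g(6,2)=5 g(6,4)=4 g(6,6)=1
t=7: g(7,-7)=1 g(7,-5)=5 g(7,-3)=9 g(7,-1)=5 g(7,1)=5 g(7,3)=9 g(7,5)=5 g(7,7)=1
Paths never hitting 0: Σ_s g(7,s) = 40
Paths hitting 0: 2^7 - 40 = 88
P = 88/128 = 11/16

Answer: 11/16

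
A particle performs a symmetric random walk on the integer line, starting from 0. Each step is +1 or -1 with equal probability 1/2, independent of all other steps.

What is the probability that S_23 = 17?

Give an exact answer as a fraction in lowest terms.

To reach position 17 after 23 steps: need 20 steps of +1 and 3 of -1.
Favorable paths: C(23,20) = 1771
Total paths: 2^23 = 8388608
P = 1771/8388608 = 1771/8388608

Answer: 1771/8388608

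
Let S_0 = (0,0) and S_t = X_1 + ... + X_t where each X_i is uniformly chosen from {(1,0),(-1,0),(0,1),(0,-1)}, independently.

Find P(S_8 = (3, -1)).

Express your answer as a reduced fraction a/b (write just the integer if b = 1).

Let h be the number of horizontal steps (so 8-h are vertical). To end at (3,-1) need (h+3)/2 right-steps and ((8-h)-1)/2 up-steps.
Sum over h with 3 ≤ h ≤ 7, h ≡ 1 (mod 2), 8-h ≡ 1 (mod 2):
h=3: C(8,3)·C(3,3)·C(5,2) = 56·1·10 = 560
h=5: C(8,5)·C(5,4)·C(3,1) = 56·5·3 = 840
h=7: C(8,7)·C(7,5)·C(1,0) = 8·21·1 = 168
Total favorable: 1568
Total paths: 4^8 = 65536
P = 1568/65536 = 49/2048

Answer: 49/2048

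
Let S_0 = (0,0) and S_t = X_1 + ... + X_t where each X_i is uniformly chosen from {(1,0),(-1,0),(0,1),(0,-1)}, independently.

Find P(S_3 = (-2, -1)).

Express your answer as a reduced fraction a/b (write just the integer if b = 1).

Answer: 3/64

Derivation:
Let h be the number of horizontal steps (so 3-h are vertical). To end at (-2,-1) need (h-2)/2 right-steps and ((3-h)-1)/2 up-steps.
Sum over h with 2 ≤ h ≤ 2, h ≡ 0 (mod 2), 3-h ≡ 1 (mod 2):
h=2: C(3,2)·C(2,0)·C(1,0) = 3·1·1 = 3
Total favorable: 3
Total paths: 4^3 = 64
P = 3/64 = 3/64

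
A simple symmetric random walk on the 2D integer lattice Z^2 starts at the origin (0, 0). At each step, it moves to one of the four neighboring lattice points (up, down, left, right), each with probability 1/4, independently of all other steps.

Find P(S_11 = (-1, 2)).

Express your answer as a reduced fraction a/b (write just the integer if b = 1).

Let h be the number of horizontal steps (so 11-h are vertical). To end at (-1,2) need (h-1)/2 right-steps and ((11-h)+2)/2 up-steps.
Sum over h with 1 ≤ h ≤ 9, h ≡ 1 (mod 2), 11-h ≡ 0 (mod 2):
h=1: C(11,1)·C(1,0)·C(10,6) = 11·1·210 = 2310
h=3: C(11,3)·C(3,1)·C(8,5) = 165·3·56 = 27720
h=5: C(11,5)·C(5,2)·C(6,4) = 462·10·15 = 69300
h=7: C(11,7)·C(7,3)·C(4,3) = 330·35·4 = 46200
h=9: C(11,9)·C(9,4)·C(2,2) = 55·126·1 = 6930
Total favorable: 152460
Total paths: 4^11 = 4194304
P = 152460/4194304 = 38115/1048576

Answer: 38115/1048576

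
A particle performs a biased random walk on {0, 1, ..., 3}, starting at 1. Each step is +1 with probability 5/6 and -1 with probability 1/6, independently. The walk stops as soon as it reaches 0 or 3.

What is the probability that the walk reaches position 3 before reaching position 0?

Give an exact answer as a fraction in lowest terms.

Biased walk: p = 5/6, q = 1/6, r = q/p = 1/5
Gambler's ruin: P(hit 3 before 0 | start at 1) = (1 - r^a)/(1 - r^N)
r^1 = 1/5; r^3 = 1/125
P = (1 - 1/5) / (1 - 1/125) = 4/5 / 124/125 = 25/31

Answer: 25/31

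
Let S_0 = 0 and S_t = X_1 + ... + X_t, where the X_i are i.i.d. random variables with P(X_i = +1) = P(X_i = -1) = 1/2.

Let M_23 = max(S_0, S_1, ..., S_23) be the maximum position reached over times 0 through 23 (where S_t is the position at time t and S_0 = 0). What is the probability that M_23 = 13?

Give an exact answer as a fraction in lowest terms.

Answer: 33649/8388608

Derivation:
Let M_23 = max(S_0,...,S_23). Use the reflection principle: for j ≥ 1, #{paths with M_23 ≥ j} = #{S_23 ≥ j} + #{S_23 ≥ j+1}.
By reflection, #{M_23 ≥ 13} = #{S_23 ≥ 13} + #{S_23 ≥ 14} = 44552 + 10903 = 55455.
#{M_23 ≥ 14} = #{S_23 ≥ 14} + #{S_23 ≥ 15} = 10903 + 10903 = 21806.
#{M_23 = 13} = 55455 - 21806 = 33649.
P(M_23 = 13) = 33649/8388608 = 33649/8388608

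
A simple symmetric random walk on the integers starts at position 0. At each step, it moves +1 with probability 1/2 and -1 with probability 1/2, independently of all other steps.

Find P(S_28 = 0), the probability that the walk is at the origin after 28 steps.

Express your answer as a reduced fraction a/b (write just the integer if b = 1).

To return to 0 after 28 steps: need exactly 14 steps of +1 and 14 of -1.
Favorable paths: C(28,14) = 40116600
Total paths: 2^28 = 268435456
P = 40116600/268435456 = 5014575/33554432

Answer: 5014575/33554432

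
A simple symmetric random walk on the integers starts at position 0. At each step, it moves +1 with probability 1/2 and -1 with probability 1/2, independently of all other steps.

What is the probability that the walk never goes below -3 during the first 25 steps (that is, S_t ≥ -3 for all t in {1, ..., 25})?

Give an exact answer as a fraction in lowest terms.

Answer: 2414425/4194304

Derivation:
Let f(t,s) = #length-t paths at position s with S_1..S_t all ≥ -3.
f(t,s) = f(t-1,s-1) + f(t-1,s+1) for s ≥ -3; f(t,s) = 0 for s < -3.
t=0: f(0,0)=1
t=1: f(1,-1)=1 f(1,1)=1
t=2: f(2,-2)=1 f(2,0)=2 f(2,2)=1
t=3: f(3,-3)=1 f(3,-1)=3 f(3,1)=3 f(3,3)=1
t=4: f(4,-2)=4 f(4,0)=6 f(4,2)=4 f(4,4)=1
t=5: f(5,-3)=4 f(5,-1)=10 f(5,1)=10 f(5,3)=5 f(5,5)=1
t=6: f(6,-2)=14 f(6,0)=20 f(6,2)=15 f(6,4)=6 f(6,6)=1
t=7: f(7,-3)=14 f(7,-1)=34 f(7,1)=35 f(7,3)=21 f(7,5)=7 f(7,7)=1
t=8: f(8,-2)=48 f(8,0)=69 f(8,2)=56 f(8,4)=28 f(8,6)=8 f(8,8)=1
t=9: f(9,-3)=48 f(9,-1)=117 f(9,1)=125 f(9,3)=84 f(9,5)=36 f(9,7)=9 f(9,9)=1
t=10: f(10,-2)=165 f(10,0)=242 f(10,2)=209 f(10,4)=120 f(10,6)=45 f(10,8)=10 f(10,10)=1
t=11: f(11,-3)=165 f(11,-1)=407 f(11,1)=451 f(11,3)=329 f(11,5)=165 f(11,7)=55 f(11,9)=11 f(11,11)=1
t=12: f(12,-2)=572 f(12,0)=858 f(12,2)=780 f(12,4)=494 f(12,6)=220 f(12,8)=66 f(12,10)=12 f(12,12)=1
t=13: f(13,-3)=572 f(13,-1)=1430 f(13,1)=1638 f(13,3)=1274 f(13,5)=714 f(13,7)=286 f(13,9)=78 f(13,11)=13 f(13,13)=1
t=14: f(14,-2)=2002 f(14,0)=3068 f(14,2)=2912 f(14,4)=1988 f(14,6)=1000 f(14,8)=364 f(14,10)=91 f(14,12)=14 f(14,14)=1
t=15: f(15,-3)=2002 f(15,-1)=5070 f(15,1)=5980 f(15,3)=4900 f(15,5)=2988 f(15,7)=1364 f(15,9)=455 f(15,11)=105 f(15,13)=15 f(15,15)=1
t=16: f(16,-2)=7072 f(16,0)=11050 f(16,2)=10880 f(16,4)=7888 f(16,6)=4352 f(16,8)=1819 f(16,10)=560 f(16,12)=120 f(16,14)=16 f(16,16)=1
t=17: f(17,-3)=7072 f(17,-1)=18122 f(17,1)=21930 f(17,3)=18768 f(17,5)=12240 f(17,7)=6171 f(17,9)=2379 f(17,11)=680 f(17,13)=136 f(17,15)=17 f(17,17)=1
t=18: f(18,-2)=25194 f(18,0)=40052 f(18,2)=40698 f(18,4)=31008 f(18,6)=18411 f(18,8)=8550 f(18,10)=3059 f(18,12)=816 f(18,14)=153 f(18,16)=18 f(18,18)=1
t=19: f(19,-3)=25194 f(19,-1)=65246 f(19,1)=80750 f(19,3)=71706 f(19,5)=49419 f(19,7)=26961 f(19,9)=11609 f(19,11)=3875 f(19,13)=969 f(19,15)=171 f(19,17)=19 f(19,19)=1
t=20: f(20,-2)=90440 f(20,0)=145996 f(20,2)=152456 f(20,4)=121125 f(20,6)=76380 f(20,8)=38570 f(20,10)=15484 f(20,12)=4844 f(20,14)=1140 f(20,16)=190 f(20,18)=20 f(20,20)=1
t=21: f(21,-3)=90440 f(21,-1)=236436 f(21,1)=298452 f(21,3)=273581 f(21,5)=197505 f(21,7)=114950 f(21,9)=54054 f(21,11)=20328 f(21,13)=5984 f(21,15)=1330 f(21,17)=210 f(21,19)=21 f(21,21)=1
t=22: f(22,-2)=326876 f(22,0)=534888 f(22,2)=572033 f(22,4)=471086 f(22,6)=312455 f(22,8)=169004 f(22,10)=74382 f(22,12)=26312 f(22,14)=7314 f(22,16)=1540 f(22,18)=231 f(22,20)=22 f(22,22)=1
t=23: f(23,-3)=326876 f(23,-1)=861764 f(23,1)=1106921 f(23,3)=1043119 f(23,5)=783541 f(23,7)=481459 f(23,9)=243386 f(23,11)=100694 f(23,13)=33626 f(23,15)=8854 f(23,17)=1771 f(23,19)=253 f(23,21)=23 f(23,23)=1
t=24: f(24,-2)=1188640 f(24,0)=1968685 f(24,2)=2150040 f(24,4)=1826660 f(24,6)=1265000 f(24,8)=724845 f(24,10)=344080 f(24,12)=134320 f(24,14)=42480 f(24,16)=10625 f(24,18)=2024 f(24,20)=276 f(24,22)=24 f(24,24)=1
t=25: f(25,-3)=1188640 f(25,-1)=3157325 f(25,1)=4118725 f(25,3)=3976700 f(25,5)=3091660 f(25,7)=1989845 f(25,9)=1068925 f(25,11)=478400 f(25,13)=176800 f(25,15)=53105 f(25,17)=12649 f(25,19)=2300 f(25,21)=300 f(25,23)=25 f(25,25)=1
Σ_s f(25,s) = 19315400
P = 19315400/33554432 = 2414425/4194304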